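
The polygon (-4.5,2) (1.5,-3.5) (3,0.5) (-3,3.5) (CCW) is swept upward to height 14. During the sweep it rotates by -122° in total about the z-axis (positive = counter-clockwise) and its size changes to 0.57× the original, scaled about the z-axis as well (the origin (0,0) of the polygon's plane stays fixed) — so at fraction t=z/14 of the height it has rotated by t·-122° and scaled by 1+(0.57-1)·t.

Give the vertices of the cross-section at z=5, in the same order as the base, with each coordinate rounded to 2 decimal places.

t = z/height = 5/14 = 0.357143
s = 1 + (scale-1)·z/height = 1 + (0.57-1)·5/14 = 0.846429
θ = twist·z/height = -122°·5/14 = -43.5714° = -0.760465 rad
cos θ = 0.724516, sin θ = -0.689258 (intermediates below are computed at full precision and shown rounded to 5 d.p.)
v1: (-4.5,2) → rotate → (-1.88180,4.55069) → ×s → (-1.59281,3.85184) → (-1.59,3.85)
v2: (1.5,-3.5) → rotate → (-1.32563,-3.56969) → ×s → (-1.12205,-3.02149) → (-1.12,-3.02)
v3: (3,0.5) → rotate → (2.51818,-1.70552) → ×s → (2.13146,-1.44360) → (2.13,-1.44)
v4: (-3,3.5) → rotate → (0.23886,4.60358) → ×s → (0.20218,3.89660) → (0.20,3.90)

Cross-section at z=5: (-1.59,3.85) (-1.12,-3.02) (2.13,-1.44) (0.20,3.90)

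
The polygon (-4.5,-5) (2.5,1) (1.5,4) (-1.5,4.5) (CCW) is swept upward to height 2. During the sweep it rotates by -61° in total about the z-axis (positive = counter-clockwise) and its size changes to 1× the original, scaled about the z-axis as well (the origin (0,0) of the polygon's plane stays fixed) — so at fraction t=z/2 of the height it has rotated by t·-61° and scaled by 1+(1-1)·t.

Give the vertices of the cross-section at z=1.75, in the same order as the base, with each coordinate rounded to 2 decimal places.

Cross-section at z=1.75: (-6.70,0.63) (2.29,-1.41) (4.11,1.18) (2.72,3.89)

t = z/height = 1.75/2 = 0.875
s = 1 + (scale-1)·z/height = 1 + (1-1)·1.75/2 = 1.000000
θ = twist·z/height = -61°·1.75/2 = -53.3750° = -0.931569 rad
cos θ = 0.596575, sin θ = -0.802557 (intermediates below are computed at full precision and shown rounded to 5 d.p.)
v1: (-4.5,-5) → rotate → (-6.69737,0.62863) → ×s → (-6.69737,0.62863) → (-6.70,0.63)
v2: (2.5,1) → rotate → (2.29400,-1.40982) → ×s → (2.29400,-1.40982) → (2.29,-1.41)
v3: (1.5,4) → rotate → (4.10509,1.18246) → ×s → (4.10509,1.18246) → (4.11,1.18)
v4: (-1.5,4.5) → rotate → (2.71664,3.88842) → ×s → (2.71664,3.88842) → (2.72,3.89)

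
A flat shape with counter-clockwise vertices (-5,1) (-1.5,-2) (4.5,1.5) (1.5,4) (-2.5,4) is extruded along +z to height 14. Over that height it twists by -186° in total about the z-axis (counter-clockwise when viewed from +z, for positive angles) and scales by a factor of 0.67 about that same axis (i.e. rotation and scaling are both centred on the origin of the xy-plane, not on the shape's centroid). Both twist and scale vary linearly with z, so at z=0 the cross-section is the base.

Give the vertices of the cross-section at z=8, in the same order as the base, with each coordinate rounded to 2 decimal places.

t = z/height = 8/14 = 0.571429
s = 1 + (scale-1)·z/height = 1 + (0.67-1)·8/14 = 0.811429
θ = twist·z/height = -186°·8/14 = -106.2857° = -1.855036 rad
cos θ = -0.280427, sin θ = -0.959875 (intermediates below are computed at full precision and shown rounded to 5 d.p.)
v1: (-5,1) → rotate → (2.36201,4.51895) → ×s → (1.91660,3.66680) → (1.92,3.67)
v2: (-1.5,-2) → rotate → (-1.49911,2.00067) → ×s → (-1.21642,1.62340) → (-1.22,1.62)
v3: (4.5,1.5) → rotate → (0.17789,-4.74008) → ×s → (0.14434,-3.84624) → (0.14,-3.85)
v4: (1.5,4) → rotate → (3.41886,-2.56152) → ×s → (2.77416,-2.07849) → (2.77,-2.08)
v5: (-2.5,4) → rotate → (4.54057,1.27798) → ×s → (3.68435,1.03699) → (3.68,1.04)

Cross-section at z=8: (1.92,3.67) (-1.22,1.62) (0.14,-3.85) (2.77,-2.08) (3.68,1.04)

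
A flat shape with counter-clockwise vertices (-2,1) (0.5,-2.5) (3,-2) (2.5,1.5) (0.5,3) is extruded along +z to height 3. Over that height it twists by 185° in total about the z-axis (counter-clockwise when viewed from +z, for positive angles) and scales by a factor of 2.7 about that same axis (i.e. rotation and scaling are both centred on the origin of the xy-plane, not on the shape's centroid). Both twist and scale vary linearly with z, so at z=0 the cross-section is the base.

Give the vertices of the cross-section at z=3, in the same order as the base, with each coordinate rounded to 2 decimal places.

t = z/height = 3/3 = 1
s = 1 + (scale-1)·z/height = 1 + (2.7-1)·3/3 = 2.700000
θ = twist·z/height = 185°·3/3 = 185.0000° = 3.228859 rad
cos θ = -0.996195, sin θ = -0.087156 (intermediates below are computed at full precision and shown rounded to 5 d.p.)
v1: (-2,1) → rotate → (2.07955,-0.82188) → ×s → (5.61477,-2.21908) → (5.61,-2.22)
v2: (0.5,-2.5) → rotate → (-0.71599,2.44691) → ×s → (-1.93316,6.60665) → (-1.93,6.61)
v3: (3,-2) → rotate → (-3.16290,1.73092) → ×s → (-8.53982,4.67349) → (-8.54,4.67)
v4: (2.5,1.5) → rotate → (-2.35975,-1.71218) → ×s → (-6.37133,-4.62289) → (-6.37,-4.62)
v5: (0.5,3) → rotate → (-0.23663,-3.03216) → ×s → (-0.63890,-8.18684) → (-0.64,-8.19)

Cross-section at z=3: (5.61,-2.22) (-1.93,6.61) (-8.54,4.67) (-6.37,-4.62) (-0.64,-8.19)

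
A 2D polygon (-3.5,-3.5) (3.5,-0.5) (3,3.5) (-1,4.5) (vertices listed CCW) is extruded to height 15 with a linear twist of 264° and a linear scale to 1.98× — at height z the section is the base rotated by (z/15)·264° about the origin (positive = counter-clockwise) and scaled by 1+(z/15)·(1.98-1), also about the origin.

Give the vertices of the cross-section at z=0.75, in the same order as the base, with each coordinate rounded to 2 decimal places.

Cross-section at z=0.75: (-2.74,-4.41) (3.69,0.33) (2.23,4.29) (-2.10,4.36)

t = z/height = 0.75/15 = 0.05
s = 1 + (scale-1)·z/height = 1 + (1.98-1)·0.75/15 = 1.049000
θ = twist·z/height = 264°·0.75/15 = 13.2000° = 0.230383 rad
cos θ = 0.973579, sin θ = 0.228351 (intermediates below are computed at full precision and shown rounded to 5 d.p.)
v1: (-3.5,-3.5) → rotate → (-2.60830,-4.20675) → ×s → (-2.73610,-4.41289) → (-2.74,-4.41)
v2: (3.5,-0.5) → rotate → (3.52170,0.31244) → ×s → (3.69426,0.32775) → (3.69,0.33)
v3: (3,3.5) → rotate → (2.12151,4.09258) → ×s → (2.22546,4.29312) → (2.23,4.29)
v4: (-1,4.5) → rotate → (-2.00116,4.15275) → ×s → (-2.09921,4.35624) → (-2.10,4.36)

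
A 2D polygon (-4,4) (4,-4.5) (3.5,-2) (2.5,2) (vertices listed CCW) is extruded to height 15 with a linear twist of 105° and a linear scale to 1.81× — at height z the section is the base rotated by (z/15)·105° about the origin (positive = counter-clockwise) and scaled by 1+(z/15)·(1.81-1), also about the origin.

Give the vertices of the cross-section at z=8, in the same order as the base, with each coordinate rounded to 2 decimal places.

t = z/height = 8/15 = 0.533333
s = 1 + (scale-1)·z/height = 1 + (1.81-1)·8/15 = 1.432000
θ = twist·z/height = 105°·8/15 = 56.0000° = 0.977384 rad
cos θ = 0.559193, sin θ = 0.829038 (intermediates below are computed at full precision and shown rounded to 5 d.p.)
v1: (-4,4) → rotate → (-5.55292,-1.07938) → ×s → (-7.95178,-1.54567) → (-7.95,-1.55)
v2: (4,-4.5) → rotate → (5.96744,0.79978) → ×s → (8.54538,1.14529) → (8.55,1.15)
v3: (3.5,-2) → rotate → (3.61525,1.78325) → ×s → (5.17704,2.55361) → (5.18,2.55)
v4: (2.5,2) → rotate → (-0.26009,3.19098) → ×s → (-0.37245,4.56948) → (-0.37,4.57)

Cross-section at z=8: (-7.95,-1.55) (8.55,1.15) (5.18,2.55) (-0.37,4.57)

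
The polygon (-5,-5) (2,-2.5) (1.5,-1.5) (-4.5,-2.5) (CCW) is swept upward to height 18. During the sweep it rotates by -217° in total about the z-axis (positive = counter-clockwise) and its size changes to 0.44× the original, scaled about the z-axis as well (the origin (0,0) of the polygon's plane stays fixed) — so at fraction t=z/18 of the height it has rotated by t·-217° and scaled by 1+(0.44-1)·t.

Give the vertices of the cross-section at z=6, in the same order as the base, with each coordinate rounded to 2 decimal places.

Cross-section at z=6: (-5.11,2.64) (-1.44,-2.17) (-0.79,-1.53) (-3.05,2.87)

t = z/height = 6/18 = 0.333333
s = 1 + (scale-1)·z/height = 1 + (0.44-1)·6/18 = 0.813333
θ = twist·z/height = -217°·6/18 = -72.3333° = -1.262455 rad
cos θ = 0.303479, sin θ = -0.952838 (intermediates below are computed at full precision and shown rounded to 5 d.p.)
v1: (-5,-5) → rotate → (-6.28158,3.24680) → ×s → (-5.10902,2.64073) → (-5.11,2.64)
v2: (2,-2.5) → rotate → (-1.77514,-2.66437) → ×s → (-1.44378,-2.16702) → (-1.44,-2.17)
v3: (1.5,-1.5) → rotate → (-0.97404,-1.88448) → ×s → (-0.79222,-1.53271) → (-0.79,-1.53)
v4: (-4.5,-2.5) → rotate → (-3.74775,3.52907) → ×s → (-3.04817,2.87031) → (-3.05,2.87)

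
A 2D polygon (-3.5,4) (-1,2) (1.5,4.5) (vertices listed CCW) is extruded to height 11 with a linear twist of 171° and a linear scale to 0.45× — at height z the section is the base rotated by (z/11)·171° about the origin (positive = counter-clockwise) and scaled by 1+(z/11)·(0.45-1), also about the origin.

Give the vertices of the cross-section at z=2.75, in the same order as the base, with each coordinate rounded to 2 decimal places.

Cross-section at z=2.75: (-4.56,0.48) (-1.80,0.68) (-1.68,3.73)

t = z/height = 2.75/11 = 0.25
s = 1 + (scale-1)·z/height = 1 + (0.45-1)·2.75/11 = 0.862500
θ = twist·z/height = 171°·2.75/11 = 42.7500° = 0.746128 rad
cos θ = 0.734323, sin θ = 0.678801 (intermediates below are computed at full precision and shown rounded to 5 d.p.)
v1: (-3.5,4) → rotate → (-5.28533,0.56149) → ×s → (-4.55860,0.48428) → (-4.56,0.48)
v2: (-1,2) → rotate → (-2.09192,0.78984) → ×s → (-1.80428,0.68124) → (-1.80,0.68)
v3: (1.5,4.5) → rotate → (-1.95312,4.32265) → ×s → (-1.68457,3.72829) → (-1.68,3.73)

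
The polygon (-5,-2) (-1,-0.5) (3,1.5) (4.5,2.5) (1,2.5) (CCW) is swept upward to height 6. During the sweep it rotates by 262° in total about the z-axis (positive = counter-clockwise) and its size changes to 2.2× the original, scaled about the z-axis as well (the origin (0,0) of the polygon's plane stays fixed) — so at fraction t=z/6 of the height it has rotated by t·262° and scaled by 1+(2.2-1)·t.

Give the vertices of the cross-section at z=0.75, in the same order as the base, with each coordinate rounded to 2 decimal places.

t = z/height = 0.75/6 = 0.125
s = 1 + (scale-1)·z/height = 1 + (2.2-1)·0.75/6 = 1.150000
θ = twist·z/height = 262°·0.75/6 = 32.7500° = 0.571595 rad
cos θ = 0.841039, sin θ = 0.540974 (intermediates below are computed at full precision and shown rounded to 5 d.p.)
v1: (-5,-2) → rotate → (-3.12325,-4.38695) → ×s → (-3.59173,-5.04499) → (-3.59,-5.04)
v2: (-1,-0.5) → rotate → (-0.57055,-0.96149) → ×s → (-0.65613,-1.10572) → (-0.66,-1.11)
v3: (3,1.5) → rotate → (1.71166,2.88448) → ×s → (1.96840,3.31715) → (1.97,3.32)
v4: (4.5,2.5) → rotate → (2.43224,4.53698) → ×s → (2.79708,5.21753) → (2.80,5.22)
v5: (1,2.5) → rotate → (-0.51140,2.64357) → ×s → (-0.58811,3.04011) → (-0.59,3.04)

Cross-section at z=0.75: (-3.59,-5.04) (-0.66,-1.11) (1.97,3.32) (2.80,5.22) (-0.59,3.04)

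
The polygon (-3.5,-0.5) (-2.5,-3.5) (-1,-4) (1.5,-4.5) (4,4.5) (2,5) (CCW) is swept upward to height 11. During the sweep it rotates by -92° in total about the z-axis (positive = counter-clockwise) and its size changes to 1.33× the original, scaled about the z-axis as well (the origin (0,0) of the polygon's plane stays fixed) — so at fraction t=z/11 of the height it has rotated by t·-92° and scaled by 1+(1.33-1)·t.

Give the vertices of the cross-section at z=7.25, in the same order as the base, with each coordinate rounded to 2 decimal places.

Cross-section at z=7.25: (-2.62,3.42) (-5.21,0.56) (-4.84,-1.33) (-3.88,-4.28) (7.16,-1.56) (6.50,0.86)

t = z/height = 7.25/11 = 0.659091
s = 1 + (scale-1)·z/height = 1 + (1.33-1)·7.25/11 = 1.217500
θ = twist·z/height = -92°·7.25/11 = -60.6364° = -1.058304 rad
cos θ = 0.490351, sin θ = -0.871525 (intermediates below are computed at full precision and shown rounded to 5 d.p.)
v1: (-3.5,-0.5) → rotate → (-2.15199,2.80516) → ×s → (-2.62005,3.41529) → (-2.62,3.42)
v2: (-2.5,-3.5) → rotate → (-4.27621,0.46259) → ×s → (-5.20629,0.56320) → (-5.21,0.56)
v3: (-1,-4) → rotate → (-3.97645,-1.08988) → ×s → (-4.84133,-1.32693) → (-4.84,-1.33)
v4: (1.5,-4.5) → rotate → (-3.18634,-3.51387) → ×s → (-3.87937,-4.27813) → (-3.88,-4.28)
v5: (4,4.5) → rotate → (5.88327,-1.27952) → ×s → (7.16288,-1.55782) → (7.16,-1.56)
v6: (2,5) → rotate → (5.33833,0.70870) → ×s → (6.49941,0.86285) → (6.50,0.86)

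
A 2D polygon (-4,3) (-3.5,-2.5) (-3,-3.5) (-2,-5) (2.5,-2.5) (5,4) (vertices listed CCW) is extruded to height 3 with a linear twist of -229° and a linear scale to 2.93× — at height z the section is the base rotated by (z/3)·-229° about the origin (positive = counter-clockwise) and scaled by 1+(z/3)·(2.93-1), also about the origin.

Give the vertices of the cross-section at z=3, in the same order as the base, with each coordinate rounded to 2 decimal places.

t = z/height = 3/3 = 1
s = 1 + (scale-1)·z/height = 1 + (2.93-1)·3/3 = 2.930000
θ = twist·z/height = -229°·3/3 = -229.0000° = -3.996804 rad
cos θ = -0.656059, sin θ = 0.754710 (intermediates below are computed at full precision and shown rounded to 5 d.p.)
v1: (-4,3) → rotate → (0.36011,-4.98702) → ×s → (1.05511,-14.61196) → (1.06,-14.61)
v2: (-3.5,-2.5) → rotate → (4.18298,-1.00134) → ×s → (12.25613,-2.93391) → (12.26,-2.93)
v3: (-3,-3.5) → rotate → (4.60966,0.03208) → ×s → (13.50631,0.09399) → (13.51,0.09)
v4: (-2,-5) → rotate → (5.08567,1.77088) → ×s → (14.90100,5.18867) → (14.90,5.19)
v5: (2.5,-2.5) → rotate → (0.24663,3.52692) → ×s → (0.72262,10.33388) → (0.72,10.33)
v6: (5,4) → rotate → (-6.29913,1.14931) → ×s → (-18.45646,3.36748) → (-18.46,3.37)

Cross-section at z=3: (1.06,-14.61) (12.26,-2.93) (13.51,0.09) (14.90,5.19) (0.72,10.33) (-18.46,3.37)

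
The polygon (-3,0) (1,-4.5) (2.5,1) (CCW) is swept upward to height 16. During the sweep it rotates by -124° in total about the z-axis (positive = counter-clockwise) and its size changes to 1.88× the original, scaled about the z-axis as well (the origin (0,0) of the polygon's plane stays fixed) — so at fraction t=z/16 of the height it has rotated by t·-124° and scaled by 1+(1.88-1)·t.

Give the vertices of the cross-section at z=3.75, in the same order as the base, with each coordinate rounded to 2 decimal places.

Cross-section at z=3.75: (-3.16,1.76) (-1.58,-5.33) (3.22,-0.41)

t = z/height = 3.75/16 = 0.234375
s = 1 + (scale-1)·z/height = 1 + (1.88-1)·3.75/16 = 1.206250
θ = twist·z/height = -124°·3.75/16 = -29.0625° = -0.507236 rad
cos θ = 0.874090, sin θ = -0.485763 (intermediates below are computed at full precision and shown rounded to 5 d.p.)
v1: (-3,0) → rotate → (-2.62227,1.45729) → ×s → (-3.16311,1.75786) → (-3.16,1.76)
v2: (1,-4.5) → rotate → (-1.31184,-4.41917) → ×s → (-1.58241,-5.33062) → (-1.58,-5.33)
v3: (2.5,1) → rotate → (2.67099,-0.34032) → ×s → (3.22188,-0.41051) → (3.22,-0.41)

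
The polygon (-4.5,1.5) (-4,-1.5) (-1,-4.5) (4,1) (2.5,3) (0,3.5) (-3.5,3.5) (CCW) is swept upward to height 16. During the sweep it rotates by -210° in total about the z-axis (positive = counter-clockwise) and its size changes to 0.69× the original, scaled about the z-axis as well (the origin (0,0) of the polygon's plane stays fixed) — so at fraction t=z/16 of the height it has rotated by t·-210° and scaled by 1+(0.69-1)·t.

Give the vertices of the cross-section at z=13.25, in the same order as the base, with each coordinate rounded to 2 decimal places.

Cross-section at z=13.25: (3.44,-0.75) (2.84,1.42) (0.38,3.40) (-2.88,-1.05) (-1.61,-2.41) (0.28,-2.59) (2.86,-2.31)

t = z/height = 13.25/16 = 0.828125
s = 1 + (scale-1)·z/height = 1 + (0.69-1)·13.25/16 = 0.743281
θ = twist·z/height = -210°·13.25/16 = -173.9063° = -3.035237 rad
cos θ = -0.994350, sin θ = -0.106156 (intermediates below are computed at full precision and shown rounded to 5 d.p.)
v1: (-4.5,1.5) → rotate → (4.63381,-1.01382) → ×s → (3.44422,-0.75356) → (3.44,-0.75)
v2: (-4,-1.5) → rotate → (3.81816,1.91615) → ×s → (2.83797,1.42424) → (2.84,1.42)
v3: (-1,-4.5) → rotate → (0.51665,4.58073) → ×s → (0.38402,3.40477) → (0.38,3.40)
v4: (4,1) → rotate → (-3.87124,-1.41897) → ×s → (-2.87742,-1.05470) → (-2.88,-1.05)
v5: (2.5,3) → rotate → (-2.16741,-3.24844) → ×s → (-1.61099,-2.41450) → (-1.61,-2.41)
v6: (0,3.5) → rotate → (0.37154,-3.48022) → ×s → (0.27616,-2.58678) → (0.28,-2.59)
v7: (-3.5,3.5) → rotate → (3.85177,-3.10868) → ×s → (2.86295,-2.31062) → (2.86,-2.31)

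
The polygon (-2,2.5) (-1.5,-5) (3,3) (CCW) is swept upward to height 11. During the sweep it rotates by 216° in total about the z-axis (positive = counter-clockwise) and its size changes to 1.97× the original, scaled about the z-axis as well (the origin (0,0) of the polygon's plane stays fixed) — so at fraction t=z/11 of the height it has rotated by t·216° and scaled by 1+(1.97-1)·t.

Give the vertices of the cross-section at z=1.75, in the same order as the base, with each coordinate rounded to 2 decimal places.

t = z/height = 1.75/11 = 0.159091
s = 1 + (scale-1)·z/height = 1 + (1.97-1)·1.75/11 = 1.154318
θ = twist·z/height = 216°·1.75/11 = 34.3636° = 0.599759 rad
cos θ = 0.825472, sin θ = 0.564443 (intermediates below are computed at full precision and shown rounded to 5 d.p.)
v1: (-2,2.5) → rotate → (-3.06205,0.93479) → ×s → (-3.53458,1.07905) → (-3.53,1.08)
v2: (-1.5,-5) → rotate → (1.58401,-4.97402) → ×s → (1.82845,-5.74161) → (1.83,-5.74)
v3: (3,3) → rotate → (0.78309,4.16975) → ×s → (0.90393,4.81321) → (0.90,4.81)

Cross-section at z=1.75: (-3.53,1.08) (1.83,-5.74) (0.90,4.81)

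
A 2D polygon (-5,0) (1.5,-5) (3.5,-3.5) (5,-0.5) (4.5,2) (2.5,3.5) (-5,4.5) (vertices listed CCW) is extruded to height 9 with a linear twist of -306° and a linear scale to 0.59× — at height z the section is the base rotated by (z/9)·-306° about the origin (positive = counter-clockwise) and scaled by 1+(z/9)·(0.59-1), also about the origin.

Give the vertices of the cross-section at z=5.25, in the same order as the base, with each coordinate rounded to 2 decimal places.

t = z/height = 5.25/9 = 0.583333
s = 1 + (scale-1)·z/height = 1 + (0.59-1)·5.25/9 = 0.760833
θ = twist·z/height = -306°·5.25/9 = -178.5000° = -3.115413 rad
cos θ = -0.999657, sin θ = -0.026177 (intermediates below are computed at full precision and shown rounded to 5 d.p.)
v1: (-5,0) → rotate → (4.99829,0.13088) → ×s → (3.80286,0.09958) → (3.80,0.10)
v2: (1.5,-5) → rotate → (-1.63037,4.95902) → ×s → (-1.24044,3.77299) → (-1.24,3.77)
v3: (3.5,-3.5) → rotate → (-3.59042,3.40718) → ×s → (-2.73171,2.59230) → (-2.73,2.59)
v4: (5,-0.5) → rotate → (-5.01138,0.36894) → ×s → (-3.81282,0.28070) → (-3.81,0.28)
v5: (4.5,2) → rotate → (-4.44610,-2.11711) → ×s → (-3.38274,-1.61077) → (-3.38,-1.61)
v6: (2.5,3.5) → rotate → (-2.40752,-3.56424) → ×s → (-1.83172,-2.71179) → (-1.83,-2.71)
v7: (-5,4.5) → rotate → (5.11608,-4.36757) → ×s → (3.89249,-3.32300) → (3.89,-3.32)

Cross-section at z=5.25: (3.80,0.10) (-1.24,3.77) (-2.73,2.59) (-3.81,0.28) (-3.38,-1.61) (-1.83,-2.71) (3.89,-3.32)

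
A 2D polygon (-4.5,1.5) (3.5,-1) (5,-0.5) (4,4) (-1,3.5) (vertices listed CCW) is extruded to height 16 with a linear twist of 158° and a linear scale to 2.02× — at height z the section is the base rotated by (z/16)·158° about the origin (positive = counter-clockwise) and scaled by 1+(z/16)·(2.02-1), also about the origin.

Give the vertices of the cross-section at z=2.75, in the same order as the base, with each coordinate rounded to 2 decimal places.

t = z/height = 2.75/16 = 0.171875
s = 1 + (scale-1)·z/height = 1 + (2.02-1)·2.75/16 = 1.175313
θ = twist·z/height = 158°·2.75/16 = 27.1563° = 0.473966 rad
cos θ = 0.889765, sin θ = 0.456419 (intermediates below are computed at full precision and shown rounded to 5 d.p.)
v1: (-4.5,1.5) → rotate → (-4.68857,-0.71924) → ×s → (-5.51054,-0.84533) → (-5.51,-0.85)
v2: (3.5,-1) → rotate → (3.57060,0.70770) → ×s → (4.19657,0.83177) → (4.20,0.83)
v3: (5,-0.5) → rotate → (4.67704,1.83721) → ×s → (5.49698,2.15930) → (5.50,2.16)
v4: (4,4) → rotate → (1.73339,5.38474) → ×s → (2.03727,6.32875) → (2.04,6.33)
v5: (-1,3.5) → rotate → (-2.48723,2.65776) → ×s → (-2.92327,3.12370) → (-2.92,3.12)

Cross-section at z=2.75: (-5.51,-0.85) (4.20,0.83) (5.50,2.16) (2.04,6.33) (-2.92,3.12)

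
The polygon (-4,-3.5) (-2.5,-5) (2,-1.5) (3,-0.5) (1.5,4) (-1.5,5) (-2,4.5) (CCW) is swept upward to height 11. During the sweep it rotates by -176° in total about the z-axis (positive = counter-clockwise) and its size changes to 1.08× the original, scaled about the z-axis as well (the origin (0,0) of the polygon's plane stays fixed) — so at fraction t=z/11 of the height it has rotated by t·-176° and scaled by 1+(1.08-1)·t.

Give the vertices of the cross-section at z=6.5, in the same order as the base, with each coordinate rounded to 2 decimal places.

Cross-section at z=6.5: (-2.54,4.95) (-4.45,3.81) (-2.03,-1.65) (-1.27,-2.92) (3.68,-2.54) (5.46,0.26) (5.08,0.89)

t = z/height = 6.5/11 = 0.590909
s = 1 + (scale-1)·z/height = 1 + (1.08-1)·6.5/11 = 1.047273
θ = twist·z/height = -176°·6.5/11 = -104.0000° = -1.815142 rad
cos θ = -0.241922, sin θ = -0.970296 (intermediates below are computed at full precision and shown rounded to 5 d.p.)
v1: (-4,-3.5) → rotate → (-2.42835,4.72791) → ×s → (-2.54314,4.95141) → (-2.54,4.95)
v2: (-2.5,-5) → rotate → (-4.24667,3.63535) → ×s → (-4.44743,3.80720) → (-4.45,3.81)
v3: (2,-1.5) → rotate → (-1.93929,-1.57771) → ×s → (-2.03096,-1.65229) → (-2.03,-1.65)
v4: (3,-0.5) → rotate → (-1.21091,-2.78993) → ×s → (-1.26816,-2.92181) → (-1.27,-2.92)
v5: (1.5,4) → rotate → (3.51830,-2.42313) → ×s → (3.68462,-2.53768) → (3.68,-2.54)
v6: (-1.5,5) → rotate → (5.21436,0.24583) → ×s → (5.46086,0.25746) → (5.46,0.26)
v7: (-2,4.5) → rotate → (4.85017,0.85194) → ×s → (5.07946,0.89222) → (5.08,0.89)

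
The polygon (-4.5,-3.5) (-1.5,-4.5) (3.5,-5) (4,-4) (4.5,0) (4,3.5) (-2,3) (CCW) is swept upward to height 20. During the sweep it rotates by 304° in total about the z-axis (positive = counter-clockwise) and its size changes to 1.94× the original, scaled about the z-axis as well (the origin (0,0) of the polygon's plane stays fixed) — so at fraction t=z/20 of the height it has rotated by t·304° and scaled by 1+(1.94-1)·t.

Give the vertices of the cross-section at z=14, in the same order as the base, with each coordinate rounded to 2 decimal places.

Cross-section at z=14: (3.13,8.92) (-1.95,7.62) (-9.37,3.82) (-9.17,1.98) (-6.27,-4.04) (-2.43,-8.47) (5.48,-2.38)

t = z/height = 14/20 = 0.7
s = 1 + (scale-1)·z/height = 1 + (1.94-1)·14/20 = 1.658000
θ = twist·z/height = 304°·14/20 = 212.8000° = 3.714061 rad
cos θ = -0.840567, sin θ = -0.541708 (intermediates below are computed at full precision and shown rounded to 5 d.p.)
v1: (-4.5,-3.5) → rotate → (1.88657,5.37967) → ×s → (3.12793,8.91949) → (3.13,8.92)
v2: (-1.5,-4.5) → rotate → (-1.17684,4.59511) → ×s → (-1.95120,7.61870) → (-1.95,7.62)
v3: (3.5,-5) → rotate → (-5.65052,2.30685) → ×s → (-9.36857,3.82476) → (-9.37,3.82)
v4: (4,-4) → rotate → (-5.52910,1.19543) → ×s → (-9.16725,1.98203) → (-9.17,1.98)
v5: (4.5,0) → rotate → (-3.78255,-2.43769) → ×s → (-6.27147,-4.04168) → (-6.27,-4.04)
v6: (4,3.5) → rotate → (-1.46629,-5.10882) → ×s → (-2.43110,-8.47042) → (-2.43,-8.47)
v7: (-2,3) → rotate → (3.30626,-1.43828) → ×s → (5.48178,-2.38467) → (5.48,-2.38)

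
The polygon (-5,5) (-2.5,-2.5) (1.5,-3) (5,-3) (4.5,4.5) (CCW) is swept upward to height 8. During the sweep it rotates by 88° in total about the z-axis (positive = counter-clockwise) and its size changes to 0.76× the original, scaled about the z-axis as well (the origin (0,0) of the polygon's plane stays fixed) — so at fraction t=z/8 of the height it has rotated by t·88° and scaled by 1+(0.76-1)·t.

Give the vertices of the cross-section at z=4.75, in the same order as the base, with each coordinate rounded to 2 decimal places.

t = z/height = 4.75/8 = 0.59375
s = 1 + (scale-1)·z/height = 1 + (0.76-1)·4.75/8 = 0.857500
θ = twist·z/height = 88°·4.75/8 = 52.2500° = 0.911935 rad
cos θ = 0.612217, sin θ = 0.790690 (intermediates below are computed at full precision and shown rounded to 5 d.p.)
v1: (-5,5) → rotate → (-7.01453,-0.89236) → ×s → (-6.01496,-0.76520) → (-6.01,-0.77)
v2: (-2.5,-2.5) → rotate → (0.44618,-3.50727) → ×s → (0.38260,-3.00748) → (0.38,-3.01)
v3: (1.5,-3) → rotate → (3.29039,-0.65062) → ×s → (2.82151,-0.55790) → (2.82,-0.56)
v4: (5,-3) → rotate → (5.43316,2.11680) → ×s → (4.65893,1.81515) → (4.66,1.82)
v5: (4.5,4.5) → rotate → (-0.80313,6.31308) → ×s → (-0.68868,5.41347) → (-0.69,5.41)

Cross-section at z=4.75: (-6.01,-0.77) (0.38,-3.01) (2.82,-0.56) (4.66,1.82) (-0.69,5.41)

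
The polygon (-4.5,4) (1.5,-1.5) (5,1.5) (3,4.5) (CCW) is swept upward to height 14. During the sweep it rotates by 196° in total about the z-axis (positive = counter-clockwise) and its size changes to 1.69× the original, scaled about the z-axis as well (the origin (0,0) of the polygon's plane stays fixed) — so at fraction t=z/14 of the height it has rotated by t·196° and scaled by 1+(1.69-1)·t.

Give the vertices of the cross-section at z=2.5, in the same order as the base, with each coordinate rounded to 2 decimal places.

Cross-section at z=2.5: (-6.72,0.78) (2.35,-0.41) (3.63,4.60) (-0.14,6.07)

t = z/height = 2.5/14 = 0.178571
s = 1 + (scale-1)·z/height = 1 + (1.69-1)·2.5/14 = 1.123214
θ = twist·z/height = 196°·2.5/14 = 35.0000° = 0.610865 rad
cos θ = 0.819152, sin θ = 0.573576 (intermediates below are computed at full precision and shown rounded to 5 d.p.)
v1: (-4.5,4) → rotate → (-5.98049,0.69551) → ×s → (-6.71737,0.78121) → (-6.72,0.78)
v2: (1.5,-1.5) → rotate → (2.08909,-0.36836) → ×s → (2.34650,-0.41375) → (2.35,-0.41)
v3: (5,1.5) → rotate → (3.23540,4.09661) → ×s → (3.63404,4.60137) → (3.63,4.60)
v4: (3,4.5) → rotate → (-0.12364,5.40691) → ×s → (-0.13887,6.07312) → (-0.14,6.07)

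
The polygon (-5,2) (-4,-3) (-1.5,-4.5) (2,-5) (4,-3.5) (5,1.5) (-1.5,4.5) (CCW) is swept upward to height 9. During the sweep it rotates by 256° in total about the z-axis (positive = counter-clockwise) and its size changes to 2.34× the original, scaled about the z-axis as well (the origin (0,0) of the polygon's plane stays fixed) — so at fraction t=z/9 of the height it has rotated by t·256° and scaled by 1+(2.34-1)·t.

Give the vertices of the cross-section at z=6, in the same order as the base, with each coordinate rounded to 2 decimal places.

t = z/height = 6/9 = 0.666667
s = 1 + (scale-1)·z/height = 1 + (2.34-1)·6/9 = 1.893333
θ = twist·z/height = 256°·6/9 = 170.6667° = 2.978695 rad
cos θ = -0.986762, sin θ = 0.162178 (intermediates below are computed at full precision and shown rounded to 5 d.p.)
v1: (-5,2) → rotate → (4.60945,-2.78441) → ×s → (8.72723,-5.27182) → (8.73,-5.27)
v2: (-4,-3) → rotate → (4.43358,2.31157) → ×s → (8.39424,4.37658) → (8.39,4.38)
v3: (-1.5,-4.5) → rotate → (2.20994,4.19716) → ×s → (4.18416,7.94662) → (4.18,7.95)
v4: (2,-5) → rotate → (-1.16263,5.25816) → ×s → (-2.20125,9.95546) → (-2.20,9.96)
v5: (4,-3.5) → rotate → (-3.37942,4.10238) → ×s → (-6.39837,7.76717) → (-6.40,7.77)
v6: (5,1.5) → rotate → (-5.17707,-0.66925) → ×s → (-9.80193,-1.26712) → (-9.80,-1.27)
v7: (-1.5,4.5) → rotate → (0.75034,-4.68369) → ×s → (1.42065,-8.86779) → (1.42,-8.87)

Cross-section at z=6: (8.73,-5.27) (8.39,4.38) (4.18,7.95) (-2.20,9.96) (-6.40,7.77) (-9.80,-1.27) (1.42,-8.87)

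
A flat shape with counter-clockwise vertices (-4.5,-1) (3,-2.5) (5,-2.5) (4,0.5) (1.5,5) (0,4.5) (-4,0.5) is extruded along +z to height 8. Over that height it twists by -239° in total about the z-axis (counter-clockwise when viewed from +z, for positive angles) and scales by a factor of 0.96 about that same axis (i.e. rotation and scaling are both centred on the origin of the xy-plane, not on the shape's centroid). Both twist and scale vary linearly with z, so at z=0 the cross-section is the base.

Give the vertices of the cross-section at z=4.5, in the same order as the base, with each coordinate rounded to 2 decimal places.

Cross-section at z=4.5: (2.38,3.83) (-3.80,-0.38) (-5.17,-1.78) (-2.39,-3.13) (2.46,-4.47) (3.14,-3.08) (3.09,2.45)

t = z/height = 4.5/8 = 0.5625
s = 1 + (scale-1)·z/height = 1 + (0.96-1)·4.5/8 = 0.977500
θ = twist·z/height = -239°·4.5/8 = -134.4375° = -2.346377 rad
cos θ = -0.700131, sin θ = -0.714015 (intermediates below are computed at full precision and shown rounded to 5 d.p.)
v1: (-4.5,-1) → rotate → (2.43657,3.91320) → ×s → (2.38175,3.82515) → (2.38,3.83)
v2: (3,-2.5) → rotate → (-3.88543,-0.39172) → ×s → (-3.79801,-0.38290) → (-3.80,-0.38)
v3: (5,-2.5) → rotate → (-5.28569,-1.81975) → ×s → (-5.16676,-1.77880) → (-5.17,-1.78)
v4: (4,0.5) → rotate → (-2.44352,-3.20612) → ×s → (-2.38854,-3.13399) → (-2.39,-3.13)
v5: (1.5,5) → rotate → (2.51988,-4.57168) → ×s → (2.46318,-4.46881) → (2.46,-4.47)
v6: (0,4.5) → rotate → (3.21307,-3.15059) → ×s → (3.14077,-3.07970) → (3.14,-3.08)
v7: (-4,0.5) → rotate → (3.15753,2.50599) → ×s → (3.08649,2.44961) → (3.09,2.45)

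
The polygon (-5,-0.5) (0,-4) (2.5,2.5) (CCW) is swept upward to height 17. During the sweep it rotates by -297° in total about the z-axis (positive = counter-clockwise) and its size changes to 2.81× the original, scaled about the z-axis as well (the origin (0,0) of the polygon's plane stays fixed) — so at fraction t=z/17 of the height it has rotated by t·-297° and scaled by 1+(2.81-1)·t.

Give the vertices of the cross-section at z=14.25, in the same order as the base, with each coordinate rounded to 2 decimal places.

Cross-section at z=14.25: (5.69,-11.29) (9.40,3.62) (-8.13,3.61)

t = z/height = 14.25/17 = 0.838235
s = 1 + (scale-1)·z/height = 1 + (2.81-1)·14.25/17 = 2.517206
θ = twist·z/height = -297°·14.25/17 = -248.9559° = -4.345100 rad
cos θ = -0.359087, sin θ = 0.933304 (intermediates below are computed at full precision and shown rounded to 5 d.p.)
v1: (-5,-0.5) → rotate → (2.26209,-4.48698) → ×s → (5.69414,-11.29465) → (5.69,-11.29)
v2: (0,-4) → rotate → (3.73322,1.43635) → ×s → (9.39728,3.61558) → (9.40,3.62)
v3: (2.5,2.5) → rotate → (-3.23098,1.43554) → ×s → (-8.13303,3.61356) → (-8.13,3.61)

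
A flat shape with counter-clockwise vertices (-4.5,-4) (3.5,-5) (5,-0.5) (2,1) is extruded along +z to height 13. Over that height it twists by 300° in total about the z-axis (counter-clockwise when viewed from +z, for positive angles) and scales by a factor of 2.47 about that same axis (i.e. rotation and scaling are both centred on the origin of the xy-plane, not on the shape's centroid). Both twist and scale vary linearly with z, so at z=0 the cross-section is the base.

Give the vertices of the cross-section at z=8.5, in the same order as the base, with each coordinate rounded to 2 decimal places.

Cross-section at z=8.5: (6.29,9.99) (-9.32,7.51) (-9.69,-1.79) (-3.22,-2.97)

t = z/height = 8.5/13 = 0.653846
s = 1 + (scale-1)·z/height = 1 + (2.47-1)·8.5/13 = 1.961154
θ = twist·z/height = 300°·8.5/13 = 196.1538° = 3.423530 rad
cos θ = -0.960518, sin θ = -0.278217 (intermediates below are computed at full precision and shown rounded to 5 d.p.)
v1: (-4.5,-4) → rotate → (3.20946,5.09405) → ×s → (6.29425,9.99022) → (6.29,9.99)
v2: (3.5,-5) → rotate → (-4.75290,3.82883) → ×s → (-9.32117,7.50892) → (-9.32,7.51)
v3: (5,-0.5) → rotate → (-4.94170,-0.91083) → ×s → (-9.69143,-1.78627) → (-9.69,-1.79)
v4: (2,1) → rotate → (-1.64282,-1.51695) → ×s → (-3.22182,-2.97498) → (-3.22,-2.97)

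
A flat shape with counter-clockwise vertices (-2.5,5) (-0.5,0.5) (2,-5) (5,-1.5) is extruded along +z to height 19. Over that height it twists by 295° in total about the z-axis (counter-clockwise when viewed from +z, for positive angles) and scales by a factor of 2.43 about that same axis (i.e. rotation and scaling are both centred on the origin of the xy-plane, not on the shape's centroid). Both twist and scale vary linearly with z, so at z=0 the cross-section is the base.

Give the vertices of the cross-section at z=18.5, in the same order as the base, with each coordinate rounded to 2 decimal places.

t = z/height = 18.5/19 = 0.973684
s = 1 + (scale-1)·z/height = 1 + (2.43-1)·18.5/19 = 2.392368
θ = twist·z/height = 295°·18.5/19 = 287.2368° = 5.013229 rad
cos θ = 0.296322, sin θ = -0.955088 (intermediates below are computed at full precision and shown rounded to 5 d.p.)
v1: (-2.5,5) → rotate → (4.03463,3.86933) → ×s → (9.65233,9.25687) → (9.65,9.26)
v2: (-0.5,0.5) → rotate → (0.32938,0.62571) → ×s → (0.78801,1.49692) → (0.79,1.50)
v3: (2,-5) → rotate → (-4.18280,-3.39179) → ×s → (-10.00679,-8.11440) → (-10.01,-8.11)
v4: (5,-1.5) → rotate → (0.04898,-5.21992) → ×s → (0.11718,-12.48798) → (0.12,-12.49)

Cross-section at z=18.5: (9.65,9.26) (0.79,1.50) (-10.01,-8.11) (0.12,-12.49)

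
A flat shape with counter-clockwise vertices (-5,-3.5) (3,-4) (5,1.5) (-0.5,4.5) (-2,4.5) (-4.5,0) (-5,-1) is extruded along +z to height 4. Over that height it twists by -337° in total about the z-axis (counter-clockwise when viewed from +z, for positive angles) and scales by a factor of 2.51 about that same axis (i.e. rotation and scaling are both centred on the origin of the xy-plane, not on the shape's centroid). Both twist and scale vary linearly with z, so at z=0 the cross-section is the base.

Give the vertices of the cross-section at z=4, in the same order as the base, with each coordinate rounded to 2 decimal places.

t = z/height = 4/4 = 1
s = 1 + (scale-1)·z/height = 1 + (2.51-1)·4/4 = 2.510000
θ = twist·z/height = -337°·4/4 = -337.0000° = -5.881760 rad
cos θ = 0.920505, sin θ = 0.390731 (intermediates below are computed at full precision and shown rounded to 5 d.p.)
v1: (-5,-3.5) → rotate → (-3.23497,-5.17542) → ×s → (-8.11976,-12.99031) → (-8.12,-12.99)
v2: (3,-4) → rotate → (4.32444,-2.50983) → ×s → (10.85434,-6.29966) → (10.85,-6.30)
v3: (5,1.5) → rotate → (4.01643,3.33441) → ×s → (10.08123,8.36938) → (10.08,8.37)
v4: (-0.5,4.5) → rotate → (-2.21854,3.94691) → ×s → (-5.56854,9.90673) → (-5.57,9.91)
v5: (-2,4.5) → rotate → (-3.59930,3.36081) → ×s → (-9.03424,8.43563) → (-9.03,8.44)
v6: (-4.5,0) → rotate → (-4.14227,-1.75829) → ×s → (-10.39710,-4.41331) → (-10.40,-4.41)
v7: (-5,-1) → rotate → (-4.21179,-2.87416) → ×s → (-10.57160,-7.21414) → (-10.57,-7.21)

Cross-section at z=4: (-8.12,-12.99) (10.85,-6.30) (10.08,8.37) (-5.57,9.91) (-9.03,8.44) (-10.40,-4.41) (-10.57,-7.21)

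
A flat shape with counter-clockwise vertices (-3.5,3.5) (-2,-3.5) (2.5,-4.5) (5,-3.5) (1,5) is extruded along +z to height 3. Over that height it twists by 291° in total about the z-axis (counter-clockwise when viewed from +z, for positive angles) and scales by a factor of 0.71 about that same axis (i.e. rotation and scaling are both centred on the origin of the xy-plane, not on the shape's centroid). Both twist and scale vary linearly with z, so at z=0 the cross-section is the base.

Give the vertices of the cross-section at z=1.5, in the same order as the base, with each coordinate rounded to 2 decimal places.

t = z/height = 1.5/3 = 0.5
s = 1 + (scale-1)·z/height = 1 + (0.71-1)·1.5/3 = 0.855000
θ = twist·z/height = 291°·1.5/3 = 145.5000° = 2.539454 rad
cos θ = -0.824126, sin θ = 0.566406 (intermediates below are computed at full precision and shown rounded to 5 d.p.)
v1: (-3.5,3.5) → rotate → (0.90202,-4.86686) → ×s → (0.77123,-4.16117) → (0.77,-4.16)
v2: (-2,-3.5) → rotate → (3.63067,1.75163) → ×s → (3.10423,1.49764) → (3.10,1.50)
v3: (2.5,-4.5) → rotate → (0.48851,5.12458) → ×s → (0.41768,4.38152) → (0.42,4.38)
v4: (5,-3.5) → rotate → (-2.13821,5.71647) → ×s → (-1.82817,4.88758) → (-1.83,4.89)
v5: (1,5) → rotate → (-3.65616,-3.55422) → ×s → (-3.12601,-3.03886) → (-3.13,-3.04)

Cross-section at z=1.5: (0.77,-4.16) (3.10,1.50) (0.42,4.38) (-1.83,4.89) (-3.13,-3.04)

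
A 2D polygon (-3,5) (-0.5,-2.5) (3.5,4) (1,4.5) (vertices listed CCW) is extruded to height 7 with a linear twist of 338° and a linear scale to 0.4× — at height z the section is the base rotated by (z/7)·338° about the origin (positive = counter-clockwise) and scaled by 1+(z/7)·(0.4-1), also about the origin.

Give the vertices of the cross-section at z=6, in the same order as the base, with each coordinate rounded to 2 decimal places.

t = z/height = 6/7 = 0.857143
s = 1 + (scale-1)·z/height = 1 + (0.4-1)·6/7 = 0.485714
θ = twist·z/height = 338°·6/7 = 289.7143° = 5.056468 rad
cos θ = 0.337330, sin θ = -0.941386 (intermediates below are computed at full precision and shown rounded to 5 d.p.)
v1: (-3,5) → rotate → (3.69494,4.51081) → ×s → (1.79469,2.19096) → (1.79,2.19)
v2: (-0.5,-2.5) → rotate → (-2.52213,-0.37263) → ×s → (-1.22504,-0.18099) → (-1.23,-0.18)
v3: (3.5,4) → rotate → (4.94620,-1.94553) → ×s → (2.40244,-0.94497) → (2.40,-0.94)
v4: (1,4.5) → rotate → (4.57357,0.57660) → ×s → (2.22145,0.28006) → (2.22,0.28)

Cross-section at z=6: (1.79,2.19) (-1.23,-0.18) (2.40,-0.94) (2.22,0.28)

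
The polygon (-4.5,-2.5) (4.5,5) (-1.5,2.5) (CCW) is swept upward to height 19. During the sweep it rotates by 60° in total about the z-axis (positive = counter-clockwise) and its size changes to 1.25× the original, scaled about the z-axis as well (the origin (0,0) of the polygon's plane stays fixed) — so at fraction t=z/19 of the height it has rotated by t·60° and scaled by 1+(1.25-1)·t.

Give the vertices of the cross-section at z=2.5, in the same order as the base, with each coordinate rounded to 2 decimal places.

Cross-section at z=2.5: (-4.25,-3.20) (3.89,5.75) (-1.89,2.34)

t = z/height = 2.5/19 = 0.131579
s = 1 + (scale-1)·z/height = 1 + (1.25-1)·2.5/19 = 1.032895
θ = twist·z/height = 60°·2.5/19 = 7.8947° = 0.137789 rad
cos θ = 0.990522, sin θ = 0.137354 (intermediates below are computed at full precision and shown rounded to 5 d.p.)
v1: (-4.5,-2.5) → rotate → (-4.11397,-3.09440) → ×s → (-4.24929,-3.19619) → (-4.25,-3.20)
v2: (4.5,5) → rotate → (3.77058,5.57070) → ×s → (3.89461,5.75395) → (3.89,5.75)
v3: (-1.5,2.5) → rotate → (-1.82917,2.27027) → ×s → (-1.88934,2.34495) → (-1.89,2.34)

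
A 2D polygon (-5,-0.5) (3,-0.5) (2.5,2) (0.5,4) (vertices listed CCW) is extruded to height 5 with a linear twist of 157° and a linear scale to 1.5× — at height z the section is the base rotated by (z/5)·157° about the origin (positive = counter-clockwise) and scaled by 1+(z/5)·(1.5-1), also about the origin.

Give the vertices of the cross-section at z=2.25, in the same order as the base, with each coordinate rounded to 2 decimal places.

t = z/height = 2.25/5 = 0.45
s = 1 + (scale-1)·z/height = 1 + (1.5-1)·2.25/5 = 1.225000
θ = twist·z/height = 157°·2.25/5 = 70.6500° = 1.233075 rad
cos θ = 0.331338, sin θ = 0.943512 (intermediates below are computed at full precision and shown rounded to 5 d.p.)
v1: (-5,-0.5) → rotate → (-1.18493,-4.88323) → ×s → (-1.45154,-5.98196) → (-1.45,-5.98)
v2: (3,-0.5) → rotate → (1.46577,2.66487) → ×s → (1.79557,3.26446) → (1.80,3.26)
v3: (2.5,2) → rotate → (-1.05868,3.02146) → ×s → (-1.29688,3.70128) → (-1.30,3.70)
v4: (0.5,4) → rotate → (-3.60838,1.79711) → ×s → (-4.42027,2.20146) → (-4.42,2.20)

Cross-section at z=2.25: (-1.45,-5.98) (1.80,3.26) (-1.30,3.70) (-4.42,2.20)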